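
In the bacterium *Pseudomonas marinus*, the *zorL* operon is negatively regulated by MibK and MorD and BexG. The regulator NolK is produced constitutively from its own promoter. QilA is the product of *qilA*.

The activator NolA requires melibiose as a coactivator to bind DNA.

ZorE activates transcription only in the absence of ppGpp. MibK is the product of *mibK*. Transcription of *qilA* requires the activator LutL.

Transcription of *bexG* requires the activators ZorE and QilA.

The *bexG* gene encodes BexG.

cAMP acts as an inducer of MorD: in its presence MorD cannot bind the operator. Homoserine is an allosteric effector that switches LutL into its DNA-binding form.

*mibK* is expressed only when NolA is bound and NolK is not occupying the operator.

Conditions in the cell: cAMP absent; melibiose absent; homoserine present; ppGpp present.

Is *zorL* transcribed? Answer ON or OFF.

NolK is produced constitutively and is active.
Melibiose is absent, so NolA is inactive.
With repressor NolK bound, *mibK* is not transcribed.
So MibK is not produced.
cAMP is absent, so MorD is active.
ppGpp is present, so ZorE is inactive.
Homoserine is present, so LutL is active.
No repressor is bound and LutL is active, so *qilA* is transcribed.
So QilA is produced and active.
Required activator ZorE is absent, so *bexG* is not transcribed.
So BexG is not produced.
With repressor MorD bound, *zorL* is not transcribed.

OFF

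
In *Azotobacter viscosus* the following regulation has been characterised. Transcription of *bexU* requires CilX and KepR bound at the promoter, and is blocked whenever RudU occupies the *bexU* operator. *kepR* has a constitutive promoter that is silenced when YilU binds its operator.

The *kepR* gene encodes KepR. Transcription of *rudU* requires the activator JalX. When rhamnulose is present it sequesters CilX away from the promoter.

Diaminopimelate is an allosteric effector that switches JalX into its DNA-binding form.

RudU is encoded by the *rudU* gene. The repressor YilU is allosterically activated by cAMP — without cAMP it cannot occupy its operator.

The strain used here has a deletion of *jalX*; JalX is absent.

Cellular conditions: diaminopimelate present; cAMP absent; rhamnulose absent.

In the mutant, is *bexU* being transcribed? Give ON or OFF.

ON

JalX is non-functional in this strain, so it has no effect.
Required activator JalX is absent, so *rudU* is not transcribed.
So RudU is not produced.
Rhamnulose is absent, so CilX is active.
cAMP is absent, so YilU is inactive.
With no repressor bound, *kepR* is transcribed.
So KepR is produced and active.
No repressor is bound and CilX and KepR are active, so *bexU* is transcribed.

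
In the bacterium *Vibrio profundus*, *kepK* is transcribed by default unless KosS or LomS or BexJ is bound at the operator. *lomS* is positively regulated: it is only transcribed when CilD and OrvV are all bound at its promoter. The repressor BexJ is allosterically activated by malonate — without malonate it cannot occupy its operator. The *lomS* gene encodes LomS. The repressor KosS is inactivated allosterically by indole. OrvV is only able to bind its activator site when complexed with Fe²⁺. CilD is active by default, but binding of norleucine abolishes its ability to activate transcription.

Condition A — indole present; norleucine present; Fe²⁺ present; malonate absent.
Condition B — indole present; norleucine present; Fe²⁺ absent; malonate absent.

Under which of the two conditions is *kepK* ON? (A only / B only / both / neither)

Condition A:
Indole is present, so KosS is inactive.
Norleucine is present, so CilD is inactive.
Fe²⁺ is present, so OrvV is active.
Required activator CilD is absent, so *lomS* is not transcribed.
So LomS is not produced.
Malonate is absent, so BexJ is inactive.
With no repressor bound, *kepK* is transcribed.
→ *kepK* is ON in A.
Condition B:
Indole is present, so KosS is inactive.
Norleucine is present, so CilD is inactive.
Fe²⁺ is absent, so OrvV is inactive.
Required activator CilD is absent, so *lomS* is not transcribed.
So LomS is not produced.
Malonate is absent, so BexJ is inactive.
With no repressor bound, *kepK* is transcribed.
→ *kepK* is ON in B.

both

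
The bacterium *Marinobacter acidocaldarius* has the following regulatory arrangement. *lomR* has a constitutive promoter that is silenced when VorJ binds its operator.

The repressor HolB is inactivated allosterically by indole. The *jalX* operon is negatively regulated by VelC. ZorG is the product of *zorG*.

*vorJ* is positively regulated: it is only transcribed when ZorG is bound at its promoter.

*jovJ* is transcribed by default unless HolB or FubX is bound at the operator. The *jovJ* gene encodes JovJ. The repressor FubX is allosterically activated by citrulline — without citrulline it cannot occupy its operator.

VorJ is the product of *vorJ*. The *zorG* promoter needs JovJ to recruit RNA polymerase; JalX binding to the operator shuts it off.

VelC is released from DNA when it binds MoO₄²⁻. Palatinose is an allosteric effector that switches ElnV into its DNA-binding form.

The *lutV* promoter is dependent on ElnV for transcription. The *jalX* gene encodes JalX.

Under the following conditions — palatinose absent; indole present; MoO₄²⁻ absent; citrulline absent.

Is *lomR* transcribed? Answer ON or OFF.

OFF

MoO₄²⁻ is absent, so VelC is active.
With repressor VelC bound, *jalX* is not transcribed.
So JalX is not produced.
Indole is present, so HolB is inactive.
Citrulline is absent, so FubX is inactive.
With no repressor bound, *jovJ* is transcribed.
So JovJ is produced and active.
No repressor is bound and JovJ is active, so *zorG* is transcribed.
So ZorG is produced and active.
No repressor is bound and ZorG is active, so *vorJ* is transcribed.
So VorJ is produced and active.
With repressor VorJ bound, *lomR* is not transcribed.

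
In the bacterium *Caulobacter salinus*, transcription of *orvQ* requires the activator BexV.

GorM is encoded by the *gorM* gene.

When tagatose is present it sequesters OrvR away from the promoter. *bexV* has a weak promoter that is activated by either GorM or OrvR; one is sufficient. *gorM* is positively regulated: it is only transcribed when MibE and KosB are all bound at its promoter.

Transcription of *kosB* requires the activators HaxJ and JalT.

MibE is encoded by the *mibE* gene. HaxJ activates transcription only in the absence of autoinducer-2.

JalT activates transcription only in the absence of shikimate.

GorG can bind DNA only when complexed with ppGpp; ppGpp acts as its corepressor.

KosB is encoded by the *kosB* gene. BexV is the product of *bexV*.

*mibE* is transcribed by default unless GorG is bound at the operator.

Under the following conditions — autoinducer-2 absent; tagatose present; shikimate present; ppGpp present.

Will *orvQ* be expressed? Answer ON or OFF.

ppGpp is present, so GorG is active.
With repressor GorG bound, *mibE* is not transcribed.
So MibE is not produced.
Autoinducer-2 is absent, so HaxJ is active.
Shikimate is present, so JalT is inactive.
Required activator JalT is absent, so *kosB* is not transcribed.
So KosB is not produced.
Required activator MibE is absent, so *gorM* is not transcribed.
So GorM is not produced.
Tagatose is present, so OrvR is inactive.
No activator is available at the *bexV* promoter, so *bexV* is not transcribed.
So BexV is not produced.
Required activator BexV is absent, so *orvQ* is not transcribed.

OFF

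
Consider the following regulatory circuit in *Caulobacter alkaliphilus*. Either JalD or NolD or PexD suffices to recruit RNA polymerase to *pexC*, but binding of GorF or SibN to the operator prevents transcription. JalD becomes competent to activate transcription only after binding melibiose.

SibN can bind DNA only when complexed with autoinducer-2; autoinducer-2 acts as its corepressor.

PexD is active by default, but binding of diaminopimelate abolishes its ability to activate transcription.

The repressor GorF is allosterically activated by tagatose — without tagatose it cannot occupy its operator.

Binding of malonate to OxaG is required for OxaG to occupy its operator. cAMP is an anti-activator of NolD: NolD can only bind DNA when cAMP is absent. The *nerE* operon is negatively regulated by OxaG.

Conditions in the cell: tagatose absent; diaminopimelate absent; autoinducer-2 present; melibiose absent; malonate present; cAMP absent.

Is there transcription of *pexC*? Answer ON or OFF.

OFF

Tagatose is absent, so GorF is inactive.
Melibiose is absent, so JalD is inactive.
cAMP is absent, so NolD is active.
Diaminopimelate is absent, so PexD is active.
Autoinducer-2 is present, so SibN is active.
With repressor SibN bound, *pexC* is not transcribed.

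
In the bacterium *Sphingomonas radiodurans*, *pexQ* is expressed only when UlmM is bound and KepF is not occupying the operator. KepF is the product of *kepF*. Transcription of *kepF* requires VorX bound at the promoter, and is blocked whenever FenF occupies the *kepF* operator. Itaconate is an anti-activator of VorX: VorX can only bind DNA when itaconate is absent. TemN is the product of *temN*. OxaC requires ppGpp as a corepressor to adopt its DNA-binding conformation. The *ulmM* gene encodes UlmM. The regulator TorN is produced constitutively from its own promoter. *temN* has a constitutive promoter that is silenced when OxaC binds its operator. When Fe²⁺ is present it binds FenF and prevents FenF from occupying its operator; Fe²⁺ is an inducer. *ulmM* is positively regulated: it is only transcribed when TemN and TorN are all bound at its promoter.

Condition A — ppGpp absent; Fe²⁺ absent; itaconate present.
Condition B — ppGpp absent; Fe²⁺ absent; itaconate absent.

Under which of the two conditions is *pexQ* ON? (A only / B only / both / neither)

both

Condition A:
ppGpp is absent, so OxaC is inactive.
With no repressor bound, *temN* is transcribed.
So TemN is produced and active.
TorN is produced constitutively and is active.
No repressor is bound and TemN and TorN are active, so *ulmM* is transcribed.
So UlmM is produced and active.
Fe²⁺ is absent, so FenF is active.
Itaconate is present, so VorX is inactive.
With repressor FenF bound, *kepF* is not transcribed.
So KepF is not produced.
No repressor is bound and UlmM is active, so *pexQ* is transcribed.
→ *pexQ* is ON in A.
Condition B:
ppGpp is absent, so OxaC is inactive.
With no repressor bound, *temN* is transcribed.
So TemN is produced and active.
TorN is produced constitutively and is active.
No repressor is bound and TemN and TorN are active, so *ulmM* is transcribed.
So UlmM is produced and active.
Fe²⁺ is absent, so FenF is active.
Itaconate is absent, so VorX is active.
With repressor FenF bound, *kepF* is not transcribed.
So KepF is not produced.
No repressor is bound and UlmM is active, so *pexQ* is transcribed.
→ *pexQ* is ON in B.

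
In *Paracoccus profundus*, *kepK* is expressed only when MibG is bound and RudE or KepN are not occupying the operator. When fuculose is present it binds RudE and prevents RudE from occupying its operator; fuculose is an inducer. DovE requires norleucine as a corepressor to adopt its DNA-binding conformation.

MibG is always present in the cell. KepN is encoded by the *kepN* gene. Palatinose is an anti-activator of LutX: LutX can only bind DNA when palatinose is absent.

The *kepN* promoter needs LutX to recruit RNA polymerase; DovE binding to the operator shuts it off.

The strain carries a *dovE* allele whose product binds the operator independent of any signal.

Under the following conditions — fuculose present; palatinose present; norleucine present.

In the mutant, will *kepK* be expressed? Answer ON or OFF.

ON

MibG is produced constitutively and is active.
Fuculose is present, so RudE is inactive.
DovE is constitutively active in this strain.
Palatinose is present, so LutX is inactive.
With repressor DovE bound, *kepN* is not transcribed.
So KepN is not produced.
No repressor is bound and MibG is active, so *kepK* is transcribed.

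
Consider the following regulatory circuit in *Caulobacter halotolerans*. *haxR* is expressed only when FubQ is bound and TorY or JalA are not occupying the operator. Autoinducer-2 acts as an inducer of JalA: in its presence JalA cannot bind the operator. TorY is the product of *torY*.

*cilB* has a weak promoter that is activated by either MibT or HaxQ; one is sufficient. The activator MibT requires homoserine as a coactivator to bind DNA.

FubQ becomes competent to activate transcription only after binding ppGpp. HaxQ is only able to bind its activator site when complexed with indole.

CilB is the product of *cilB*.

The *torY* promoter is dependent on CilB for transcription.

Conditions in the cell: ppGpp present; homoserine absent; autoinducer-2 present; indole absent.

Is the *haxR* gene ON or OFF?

Homoserine is absent, so MibT is inactive.
Indole is absent, so HaxQ is inactive.
No activator is available at the *cilB* promoter, so *cilB* is not transcribed.
So CilB is not produced.
Required activator CilB is absent, so *torY* is not transcribed.
So TorY is not produced.
Autoinducer-2 is present, so JalA is inactive.
ppGpp is present, so FubQ is active.
No repressor is bound and FubQ is active, so *haxR* is transcribed.

ON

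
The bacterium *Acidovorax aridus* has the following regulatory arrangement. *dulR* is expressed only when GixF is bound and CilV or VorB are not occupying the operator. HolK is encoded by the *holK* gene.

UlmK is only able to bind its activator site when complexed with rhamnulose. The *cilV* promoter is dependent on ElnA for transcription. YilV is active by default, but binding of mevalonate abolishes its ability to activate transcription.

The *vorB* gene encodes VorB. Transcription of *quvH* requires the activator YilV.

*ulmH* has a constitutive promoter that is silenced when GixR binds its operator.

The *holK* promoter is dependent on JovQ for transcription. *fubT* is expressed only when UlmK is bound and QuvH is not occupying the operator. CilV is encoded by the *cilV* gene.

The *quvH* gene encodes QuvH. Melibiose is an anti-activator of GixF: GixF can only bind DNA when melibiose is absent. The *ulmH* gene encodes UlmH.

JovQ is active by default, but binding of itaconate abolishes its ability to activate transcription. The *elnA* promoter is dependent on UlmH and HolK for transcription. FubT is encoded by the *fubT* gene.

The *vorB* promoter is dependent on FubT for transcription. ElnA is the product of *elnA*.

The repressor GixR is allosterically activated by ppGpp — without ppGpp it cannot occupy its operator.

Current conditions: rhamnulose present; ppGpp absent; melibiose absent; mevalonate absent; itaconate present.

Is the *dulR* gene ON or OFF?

Melibiose is absent, so GixF is active.
ppGpp is absent, so GixR is inactive.
With no repressor bound, *ulmH* is transcribed.
So UlmH is produced and active.
Itaconate is present, so JovQ is inactive.
Required activator JovQ is absent, so *holK* is not transcribed.
So HolK is not produced.
Required activator HolK is absent, so *elnA* is not transcribed.
So ElnA is not produced.
Required activator ElnA is absent, so *cilV* is not transcribed.
So CilV is not produced.
Rhamnulose is present, so UlmK is active.
Mevalonate is absent, so YilV is active.
No repressor is bound and YilV is active, so *quvH* is transcribed.
So QuvH is produced and active.
With repressor QuvH bound, *fubT* is not transcribed.
So FubT is not produced.
Required activator FubT is absent, so *vorB* is not transcribed.
So VorB is not produced.
No repressor is bound and GixF is active, so *dulR* is transcribed.

ON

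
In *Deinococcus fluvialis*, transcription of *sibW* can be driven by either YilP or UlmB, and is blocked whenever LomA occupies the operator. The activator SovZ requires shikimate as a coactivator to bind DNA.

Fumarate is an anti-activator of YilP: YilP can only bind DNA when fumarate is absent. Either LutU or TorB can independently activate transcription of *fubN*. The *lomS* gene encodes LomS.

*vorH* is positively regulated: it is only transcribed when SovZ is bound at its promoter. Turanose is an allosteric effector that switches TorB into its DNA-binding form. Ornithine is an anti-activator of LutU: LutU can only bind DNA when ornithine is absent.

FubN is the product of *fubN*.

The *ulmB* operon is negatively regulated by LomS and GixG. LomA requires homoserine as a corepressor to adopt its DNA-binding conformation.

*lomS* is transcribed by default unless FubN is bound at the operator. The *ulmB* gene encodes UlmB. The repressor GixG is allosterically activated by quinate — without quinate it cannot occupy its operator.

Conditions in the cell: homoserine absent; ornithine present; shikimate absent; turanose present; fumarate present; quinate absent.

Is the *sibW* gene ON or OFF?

Homoserine is absent, so LomA is inactive.
Fumarate is present, so YilP is inactive.
Ornithine is present, so LutU is inactive.
Turanose is present, so TorB is active.
Activator TorB is present, so *fubN* is transcribed.
So FubN is produced and active.
With repressor FubN bound, *lomS* is not transcribed.
So LomS is not produced.
Quinate is absent, so GixG is inactive.
With no repressor bound, *ulmB* is transcribed.
So UlmB is produced and active.
Activator UlmB is present, so *sibW* is transcribed.

ON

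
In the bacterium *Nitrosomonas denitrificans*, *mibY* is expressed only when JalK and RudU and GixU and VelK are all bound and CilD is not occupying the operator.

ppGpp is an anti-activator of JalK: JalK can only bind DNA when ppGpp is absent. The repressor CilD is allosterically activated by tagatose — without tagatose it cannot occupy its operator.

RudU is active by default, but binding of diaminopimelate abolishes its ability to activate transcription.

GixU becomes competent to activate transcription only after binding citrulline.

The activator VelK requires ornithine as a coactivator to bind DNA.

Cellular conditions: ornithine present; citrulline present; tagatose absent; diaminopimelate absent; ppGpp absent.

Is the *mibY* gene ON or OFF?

ON

ppGpp is absent, so JalK is active.
Diaminopimelate is absent, so RudU is active.
Tagatose is absent, so CilD is inactive.
Citrulline is present, so GixU is active.
Ornithine is present, so VelK is active.
No repressor is bound and JalK and RudU and GixU and VelK are active, so *mibY* is transcribed.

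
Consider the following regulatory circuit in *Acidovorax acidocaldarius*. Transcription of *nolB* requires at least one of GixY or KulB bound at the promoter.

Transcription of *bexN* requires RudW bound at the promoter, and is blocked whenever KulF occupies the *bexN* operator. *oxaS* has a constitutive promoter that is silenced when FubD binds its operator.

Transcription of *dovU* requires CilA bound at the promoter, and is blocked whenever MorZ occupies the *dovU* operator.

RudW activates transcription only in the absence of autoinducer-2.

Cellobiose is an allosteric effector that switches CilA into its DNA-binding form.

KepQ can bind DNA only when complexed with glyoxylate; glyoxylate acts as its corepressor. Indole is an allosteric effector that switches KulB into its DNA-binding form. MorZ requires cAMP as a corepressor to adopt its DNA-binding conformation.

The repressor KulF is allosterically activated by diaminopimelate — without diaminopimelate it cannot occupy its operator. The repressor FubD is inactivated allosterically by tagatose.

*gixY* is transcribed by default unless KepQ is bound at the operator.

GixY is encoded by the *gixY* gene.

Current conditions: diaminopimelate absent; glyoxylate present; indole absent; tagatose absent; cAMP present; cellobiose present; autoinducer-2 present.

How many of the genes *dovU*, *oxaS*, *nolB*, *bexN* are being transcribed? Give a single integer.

0

cAMP is present, so MorZ is active.
Cellobiose is present, so CilA is active.
With repressor MorZ bound, *dovU* is not transcribed.
→ *dovU* is OFF.
Tagatose is absent, so FubD is active.
With repressor FubD bound, *oxaS* is not transcribed.
→ *oxaS* is OFF.
Glyoxylate is present, so KepQ is active.
With repressor KepQ bound, *gixY* is not transcribed.
So GixY is not produced.
Indole is absent, so KulB is inactive.
No activator is available at the *nolB* promoter, so *nolB* is not transcribed.
→ *nolB* is OFF.
Diaminopimelate is absent, so KulF is inactive.
Autoinducer-2 is present, so RudW is inactive.
Required activator RudW is absent, so *bexN* is not transcribed.
→ *bexN* is OFF.
0 of the 4 genes are transcribed.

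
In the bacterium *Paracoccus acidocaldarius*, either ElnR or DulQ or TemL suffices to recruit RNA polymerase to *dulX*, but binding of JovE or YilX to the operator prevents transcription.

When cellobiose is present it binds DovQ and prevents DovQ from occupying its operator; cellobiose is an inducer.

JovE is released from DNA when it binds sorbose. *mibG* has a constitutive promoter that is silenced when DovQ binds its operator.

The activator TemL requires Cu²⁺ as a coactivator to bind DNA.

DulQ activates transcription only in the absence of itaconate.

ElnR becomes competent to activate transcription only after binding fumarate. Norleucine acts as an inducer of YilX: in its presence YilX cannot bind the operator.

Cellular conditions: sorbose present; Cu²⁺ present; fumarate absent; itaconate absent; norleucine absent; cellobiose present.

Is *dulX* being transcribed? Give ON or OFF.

OFF

Fumarate is absent, so ElnR is inactive.
Itaconate is absent, so DulQ is active.
Sorbose is present, so JovE is inactive.
Cu²⁺ is present, so TemL is active.
Norleucine is absent, so YilX is active.
With repressor YilX bound, *dulX* is not transcribed.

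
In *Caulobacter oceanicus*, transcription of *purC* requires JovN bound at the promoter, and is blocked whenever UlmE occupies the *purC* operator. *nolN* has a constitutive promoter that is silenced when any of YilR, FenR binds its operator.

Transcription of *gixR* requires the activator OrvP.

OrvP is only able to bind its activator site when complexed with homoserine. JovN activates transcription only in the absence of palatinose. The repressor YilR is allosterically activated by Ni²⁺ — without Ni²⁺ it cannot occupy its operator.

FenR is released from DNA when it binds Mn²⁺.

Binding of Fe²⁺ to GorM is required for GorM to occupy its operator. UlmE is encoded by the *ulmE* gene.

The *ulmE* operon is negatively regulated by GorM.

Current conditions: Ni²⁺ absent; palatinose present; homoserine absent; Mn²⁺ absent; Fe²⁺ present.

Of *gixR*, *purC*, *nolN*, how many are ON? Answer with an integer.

Homoserine is absent, so OrvP is inactive.
Required activator OrvP is absent, so *gixR* is not transcribed.
→ *gixR* is OFF.
Palatinose is present, so JovN is inactive.
Fe²⁺ is present, so GorM is active.
With repressor GorM bound, *ulmE* is not transcribed.
So UlmE is not produced.
Required activator JovN is absent, so *purC* is not transcribed.
→ *purC* is OFF.
Ni²⁺ is absent, so YilR is inactive.
Mn²⁺ is absent, so FenR is active.
With repressor FenR bound, *nolN* is not transcribed.
→ *nolN* is OFF.
0 of the 3 genes are transcribed.

0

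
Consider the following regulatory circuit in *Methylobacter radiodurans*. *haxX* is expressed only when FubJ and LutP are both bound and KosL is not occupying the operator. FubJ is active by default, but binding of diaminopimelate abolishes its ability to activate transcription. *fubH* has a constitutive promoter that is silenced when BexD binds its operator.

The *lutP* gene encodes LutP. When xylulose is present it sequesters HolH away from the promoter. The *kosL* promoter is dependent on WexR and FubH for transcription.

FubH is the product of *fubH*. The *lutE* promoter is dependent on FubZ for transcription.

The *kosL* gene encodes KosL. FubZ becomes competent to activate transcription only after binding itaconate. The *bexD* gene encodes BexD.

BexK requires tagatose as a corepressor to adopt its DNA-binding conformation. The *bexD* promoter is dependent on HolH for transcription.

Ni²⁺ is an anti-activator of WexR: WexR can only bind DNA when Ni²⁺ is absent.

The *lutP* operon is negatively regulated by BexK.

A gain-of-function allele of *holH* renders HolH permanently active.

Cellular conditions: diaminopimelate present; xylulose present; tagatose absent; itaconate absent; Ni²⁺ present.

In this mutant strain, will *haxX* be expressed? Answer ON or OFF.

OFF

Diaminopimelate is present, so FubJ is inactive.
Ni²⁺ is present, so WexR is inactive.
HolH is constitutively active in this strain.
No repressor is bound and HolH is active, so *bexD* is transcribed.
So BexD is produced and active.
With repressor BexD bound, *fubH* is not transcribed.
So FubH is not produced.
Required activator WexR is absent, so *kosL* is not transcribed.
So KosL is not produced.
Tagatose is absent, so BexK is inactive.
With no repressor bound, *lutP* is transcribed.
So LutP is produced and active.
Required activator FubJ is absent, so *haxX* is not transcribed.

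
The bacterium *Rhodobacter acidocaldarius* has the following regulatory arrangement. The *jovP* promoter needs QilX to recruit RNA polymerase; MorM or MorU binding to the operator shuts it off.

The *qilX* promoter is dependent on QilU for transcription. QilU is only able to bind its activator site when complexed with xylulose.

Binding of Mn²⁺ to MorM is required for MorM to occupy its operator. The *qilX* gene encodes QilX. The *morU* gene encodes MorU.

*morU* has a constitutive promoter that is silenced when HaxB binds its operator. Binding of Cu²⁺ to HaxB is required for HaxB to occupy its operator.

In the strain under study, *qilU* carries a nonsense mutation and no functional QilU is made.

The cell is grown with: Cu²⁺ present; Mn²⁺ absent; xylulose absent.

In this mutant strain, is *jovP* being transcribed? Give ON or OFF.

Mn²⁺ is absent, so MorM is inactive.
QilU is non-functional in this strain, so it has no effect.
Required activator QilU is absent, so *qilX* is not transcribed.
So QilX is not produced.
Cu²⁺ is present, so HaxB is active.
With repressor HaxB bound, *morU* is not transcribed.
So MorU is not produced.
Required activator QilX is absent, so *jovP* is not transcribed.

OFF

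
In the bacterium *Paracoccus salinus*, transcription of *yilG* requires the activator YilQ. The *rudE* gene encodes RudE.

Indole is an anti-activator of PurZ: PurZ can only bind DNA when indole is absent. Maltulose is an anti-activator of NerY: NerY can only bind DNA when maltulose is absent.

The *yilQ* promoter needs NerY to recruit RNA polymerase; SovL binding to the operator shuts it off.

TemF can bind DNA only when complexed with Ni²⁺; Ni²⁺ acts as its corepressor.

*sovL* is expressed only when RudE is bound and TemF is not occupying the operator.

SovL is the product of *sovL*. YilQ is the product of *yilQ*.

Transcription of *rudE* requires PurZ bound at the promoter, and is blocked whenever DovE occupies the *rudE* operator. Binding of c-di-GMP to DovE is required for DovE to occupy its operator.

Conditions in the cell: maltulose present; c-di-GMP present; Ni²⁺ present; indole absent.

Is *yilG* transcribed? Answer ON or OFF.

Indole is absent, so PurZ is active.
c-di-GMP is present, so DovE is active.
With repressor DovE bound, *rudE* is not transcribed.
So RudE is not produced.
Ni²⁺ is present, so TemF is active.
With repressor TemF bound, *sovL* is not transcribed.
So SovL is not produced.
Maltulose is present, so NerY is inactive.
Required activator NerY is absent, so *yilQ* is not transcribed.
So YilQ is not produced.
Required activator YilQ is absent, so *yilG* is not transcribed.

OFF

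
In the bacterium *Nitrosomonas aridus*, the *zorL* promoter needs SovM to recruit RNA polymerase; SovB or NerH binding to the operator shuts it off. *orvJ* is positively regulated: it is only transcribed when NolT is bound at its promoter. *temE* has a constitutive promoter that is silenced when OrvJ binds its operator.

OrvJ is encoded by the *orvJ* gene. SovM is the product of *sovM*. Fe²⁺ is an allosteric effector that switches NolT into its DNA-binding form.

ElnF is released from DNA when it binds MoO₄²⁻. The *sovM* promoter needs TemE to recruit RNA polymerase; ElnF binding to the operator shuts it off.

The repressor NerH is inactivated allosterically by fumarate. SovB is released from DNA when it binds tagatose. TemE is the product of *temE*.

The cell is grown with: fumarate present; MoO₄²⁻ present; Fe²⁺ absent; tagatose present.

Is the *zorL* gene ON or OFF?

ON

Fe²⁺ is absent, so NolT is inactive.
Required activator NolT is absent, so *orvJ* is not transcribed.
So OrvJ is not produced.
With no repressor bound, *temE* is transcribed.
So TemE is produced and active.
MoO₄²⁻ is present, so ElnF is inactive.
No repressor is bound and TemE is active, so *sovM* is transcribed.
So SovM is produced and active.
Tagatose is present, so SovB is inactive.
Fumarate is present, so NerH is inactive.
No repressor is bound and SovM is active, so *zorL* is transcribed.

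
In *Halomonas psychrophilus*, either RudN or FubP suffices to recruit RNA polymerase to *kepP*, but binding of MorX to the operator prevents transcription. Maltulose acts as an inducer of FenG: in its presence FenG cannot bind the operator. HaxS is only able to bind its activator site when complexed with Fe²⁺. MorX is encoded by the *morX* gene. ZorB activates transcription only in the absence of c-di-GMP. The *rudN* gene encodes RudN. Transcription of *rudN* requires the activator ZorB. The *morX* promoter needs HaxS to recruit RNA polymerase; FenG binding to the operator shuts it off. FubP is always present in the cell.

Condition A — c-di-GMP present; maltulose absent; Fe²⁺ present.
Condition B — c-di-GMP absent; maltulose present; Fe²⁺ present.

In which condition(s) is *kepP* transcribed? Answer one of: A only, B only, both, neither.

Condition A:
c-di-GMP is present, so ZorB is inactive.
Required activator ZorB is absent, so *rudN* is not transcribed.
So RudN is not produced.
FubP is produced constitutively and is active.
Maltulose is absent, so FenG is active.
Fe²⁺ is present, so HaxS is active.
With repressor FenG bound, *morX* is not transcribed.
So MorX is not produced.
Activator FubP is present, so *kepP* is transcribed.
→ *kepP* is ON in A.
Condition B:
c-di-GMP is absent, so ZorB is active.
No repressor is bound and ZorB is active, so *rudN* is transcribed.
So RudN is produced and active.
FubP is produced constitutively and is active.
Maltulose is present, so FenG is inactive.
Fe²⁺ is present, so HaxS is active.
No repressor is bound and HaxS is active, so *morX* is transcribed.
So MorX is produced and active.
With repressor MorX bound, *kepP* is not transcribed.
→ *kepP* is OFF in B.

A only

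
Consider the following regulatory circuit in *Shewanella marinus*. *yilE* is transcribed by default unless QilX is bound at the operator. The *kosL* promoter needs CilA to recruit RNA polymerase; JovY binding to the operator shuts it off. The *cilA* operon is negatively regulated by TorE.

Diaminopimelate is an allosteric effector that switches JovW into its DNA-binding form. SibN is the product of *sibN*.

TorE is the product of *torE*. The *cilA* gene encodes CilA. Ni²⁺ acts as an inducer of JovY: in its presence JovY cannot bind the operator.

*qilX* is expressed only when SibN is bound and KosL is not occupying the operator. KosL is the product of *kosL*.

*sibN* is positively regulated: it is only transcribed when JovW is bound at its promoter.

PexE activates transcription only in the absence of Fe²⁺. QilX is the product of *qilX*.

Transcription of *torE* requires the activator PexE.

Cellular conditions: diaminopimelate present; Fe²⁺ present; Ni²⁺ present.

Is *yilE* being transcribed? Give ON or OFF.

ON

Fe²⁺ is present, so PexE is inactive.
Required activator PexE is absent, so *torE* is not transcribed.
So TorE is not produced.
With no repressor bound, *cilA* is transcribed.
So CilA is produced and active.
Ni²⁺ is present, so JovY is inactive.
No repressor is bound and CilA is active, so *kosL* is transcribed.
So KosL is produced and active.
Diaminopimelate is present, so JovW is active.
No repressor is bound and JovW is active, so *sibN* is transcribed.
So SibN is produced and active.
With repressor KosL bound, *qilX* is not transcribed.
So QilX is not produced.
With no repressor bound, *yilE* is transcribed.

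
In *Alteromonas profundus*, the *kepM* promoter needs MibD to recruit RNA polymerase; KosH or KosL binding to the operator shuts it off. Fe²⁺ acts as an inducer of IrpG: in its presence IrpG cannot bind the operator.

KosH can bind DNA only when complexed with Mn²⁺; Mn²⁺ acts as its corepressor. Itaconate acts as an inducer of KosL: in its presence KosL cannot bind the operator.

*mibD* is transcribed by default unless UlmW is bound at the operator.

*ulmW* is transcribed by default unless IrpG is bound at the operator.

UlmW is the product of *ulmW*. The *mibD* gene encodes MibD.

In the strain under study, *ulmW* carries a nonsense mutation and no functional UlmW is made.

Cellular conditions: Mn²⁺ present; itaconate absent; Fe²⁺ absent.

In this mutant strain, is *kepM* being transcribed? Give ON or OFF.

UlmW is non-functional in this strain, so it has no effect.
With no repressor bound, *mibD* is transcribed.
So MibD is produced and active.
Mn²⁺ is present, so KosH is active.
Itaconate is absent, so KosL is active.
With repressor KosH bound, *kepM* is not transcribed.

OFF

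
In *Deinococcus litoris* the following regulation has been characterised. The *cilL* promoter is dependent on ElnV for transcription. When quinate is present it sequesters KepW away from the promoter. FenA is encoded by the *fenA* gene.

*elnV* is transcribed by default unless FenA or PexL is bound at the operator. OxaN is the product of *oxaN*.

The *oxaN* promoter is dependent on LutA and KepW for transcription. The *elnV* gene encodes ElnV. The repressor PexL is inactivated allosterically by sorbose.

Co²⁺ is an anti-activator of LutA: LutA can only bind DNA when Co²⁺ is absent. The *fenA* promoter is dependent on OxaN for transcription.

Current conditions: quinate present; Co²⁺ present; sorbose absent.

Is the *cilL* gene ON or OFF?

Co²⁺ is present, so LutA is inactive.
Quinate is present, so KepW is inactive.
Required activator LutA is absent, so *oxaN* is not transcribed.
So OxaN is not produced.
Required activator OxaN is absent, so *fenA* is not transcribed.
So FenA is not produced.
Sorbose is absent, so PexL is active.
With repressor PexL bound, *elnV* is not transcribed.
So ElnV is not produced.
Required activator ElnV is absent, so *cilL* is not transcribed.

OFF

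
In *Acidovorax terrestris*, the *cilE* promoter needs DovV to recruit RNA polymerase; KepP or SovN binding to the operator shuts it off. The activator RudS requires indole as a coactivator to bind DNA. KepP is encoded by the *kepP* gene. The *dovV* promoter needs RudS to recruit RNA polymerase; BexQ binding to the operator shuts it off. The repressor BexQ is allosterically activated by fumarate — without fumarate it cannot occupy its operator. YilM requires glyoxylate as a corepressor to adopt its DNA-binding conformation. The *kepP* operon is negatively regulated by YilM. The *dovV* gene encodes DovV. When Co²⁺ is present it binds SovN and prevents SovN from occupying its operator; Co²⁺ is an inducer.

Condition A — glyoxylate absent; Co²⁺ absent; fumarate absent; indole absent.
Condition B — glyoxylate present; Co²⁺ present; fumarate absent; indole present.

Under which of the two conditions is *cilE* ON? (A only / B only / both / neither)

Condition A:
Glyoxylate is absent, so YilM is inactive.
With no repressor bound, *kepP* is transcribed.
So KepP is produced and active.
Co²⁺ is absent, so SovN is active.
Fumarate is absent, so BexQ is inactive.
Indole is absent, so RudS is inactive.
Required activator RudS is absent, so *dovV* is not transcribed.
So DovV is not produced.
With repressor KepP bound, *cilE* is not transcribed.
→ *cilE* is OFF in A.
Condition B:
Glyoxylate is present, so YilM is active.
With repressor YilM bound, *kepP* is not transcribed.
So KepP is not produced.
Co²⁺ is present, so SovN is inactive.
Fumarate is absent, so BexQ is inactive.
Indole is present, so RudS is active.
No repressor is bound and RudS is active, so *dovV* is transcribed.
So DovV is produced and active.
No repressor is bound and DovV is active, so *cilE* is transcribed.
→ *cilE* is ON in B.

B only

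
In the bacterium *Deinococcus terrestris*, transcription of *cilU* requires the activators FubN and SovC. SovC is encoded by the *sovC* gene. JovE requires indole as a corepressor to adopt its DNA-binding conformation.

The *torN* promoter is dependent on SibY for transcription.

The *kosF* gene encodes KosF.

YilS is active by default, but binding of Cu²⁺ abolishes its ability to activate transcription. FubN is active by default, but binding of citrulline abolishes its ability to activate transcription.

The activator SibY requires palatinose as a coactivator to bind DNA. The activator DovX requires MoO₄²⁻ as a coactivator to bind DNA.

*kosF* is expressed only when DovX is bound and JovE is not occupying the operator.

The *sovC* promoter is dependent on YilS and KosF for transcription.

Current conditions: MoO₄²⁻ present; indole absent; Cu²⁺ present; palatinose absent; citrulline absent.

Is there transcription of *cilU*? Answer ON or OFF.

Citrulline is absent, so FubN is active.
Cu²⁺ is present, so YilS is inactive.
MoO₄²⁻ is present, so DovX is active.
Indole is absent, so JovE is inactive.
No repressor is bound and DovX is active, so *kosF* is transcribed.
So KosF is produced and active.
Required activator YilS is absent, so *sovC* is not transcribed.
So SovC is not produced.
Required activator SovC is absent, so *cilU* is not transcribed.

OFF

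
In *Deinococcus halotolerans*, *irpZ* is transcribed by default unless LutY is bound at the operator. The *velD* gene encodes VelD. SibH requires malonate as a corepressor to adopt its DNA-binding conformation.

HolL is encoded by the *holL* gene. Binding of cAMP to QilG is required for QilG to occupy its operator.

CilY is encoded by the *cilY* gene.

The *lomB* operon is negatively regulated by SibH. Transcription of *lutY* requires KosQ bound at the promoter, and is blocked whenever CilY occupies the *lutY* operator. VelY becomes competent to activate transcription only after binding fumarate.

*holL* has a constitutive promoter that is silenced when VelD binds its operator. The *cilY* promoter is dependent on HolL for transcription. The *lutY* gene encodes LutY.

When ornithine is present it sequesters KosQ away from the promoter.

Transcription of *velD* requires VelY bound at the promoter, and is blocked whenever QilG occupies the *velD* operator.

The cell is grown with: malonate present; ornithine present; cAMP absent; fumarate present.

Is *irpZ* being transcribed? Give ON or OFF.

ON

Fumarate is present, so VelY is active.
cAMP is absent, so QilG is inactive.
No repressor is bound and VelY is active, so *velD* is transcribed.
So VelD is produced and active.
With repressor VelD bound, *holL* is not transcribed.
So HolL is not produced.
Required activator HolL is absent, so *cilY* is not transcribed.
So CilY is not produced.
Ornithine is present, so KosQ is inactive.
Required activator KosQ is absent, so *lutY* is not transcribed.
So LutY is not produced.
With no repressor bound, *irpZ* is transcribed.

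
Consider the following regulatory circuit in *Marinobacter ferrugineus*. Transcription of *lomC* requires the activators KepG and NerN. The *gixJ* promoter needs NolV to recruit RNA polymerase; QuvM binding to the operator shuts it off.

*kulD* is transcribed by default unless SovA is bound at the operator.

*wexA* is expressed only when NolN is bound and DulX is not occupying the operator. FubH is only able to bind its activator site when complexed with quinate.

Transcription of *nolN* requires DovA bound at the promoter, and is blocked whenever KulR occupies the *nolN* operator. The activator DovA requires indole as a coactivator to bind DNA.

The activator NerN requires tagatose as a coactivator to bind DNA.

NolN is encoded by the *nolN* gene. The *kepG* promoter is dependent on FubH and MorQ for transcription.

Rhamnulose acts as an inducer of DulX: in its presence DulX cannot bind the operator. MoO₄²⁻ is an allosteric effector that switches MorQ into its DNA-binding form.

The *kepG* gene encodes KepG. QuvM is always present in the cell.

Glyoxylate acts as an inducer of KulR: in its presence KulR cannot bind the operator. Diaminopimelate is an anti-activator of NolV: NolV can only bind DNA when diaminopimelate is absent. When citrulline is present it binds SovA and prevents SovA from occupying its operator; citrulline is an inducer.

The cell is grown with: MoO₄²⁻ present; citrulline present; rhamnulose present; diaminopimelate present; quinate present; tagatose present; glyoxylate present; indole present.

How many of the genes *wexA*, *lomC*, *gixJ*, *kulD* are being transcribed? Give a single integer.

Indole is present, so DovA is active.
Glyoxylate is present, so KulR is inactive.
No repressor is bound and DovA is active, so *nolN* is transcribed.
So NolN is produced and active.
Rhamnulose is present, so DulX is inactive.
No repressor is bound and NolN is active, so *wexA* is transcribed.
→ *wexA* is ON.
Quinate is present, so FubH is active.
MoO₄²⁻ is present, so MorQ is active.
No repressor is bound and FubH and MorQ are active, so *kepG* is transcribed.
So KepG is produced and active.
Tagatose is present, so NerN is active.
No repressor is bound and KepG and NerN are active, so *lomC* is transcribed.
→ *lomC* is ON.
Diaminopimelate is present, so NolV is inactive.
QuvM is produced constitutively and is active.
With repressor QuvM bound, *gixJ* is not transcribed.
→ *gixJ* is OFF.
Citrulline is present, so SovA is inactive.
With no repressor bound, *kulD* is transcribed.
→ *kulD* is ON.
3 of the 4 genes are transcribed.

3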